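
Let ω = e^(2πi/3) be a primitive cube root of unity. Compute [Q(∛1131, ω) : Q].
[Q(∛1131, ω) : Q] = 6

[Q(∛1131):Q] = 3 (min poly x^3 - 1131, irreducible since 1131 is not a perfect cube). [Q(ω):Q] = 2 (min poly x^2 + x + 1). Since Q(∛1131) ⊂ R and ω ∉ R, we have ω ∉ Q(∛1131), so x^2 + x + 1 remains irreducible over Q(∛1131) and [Q(∛1131, ω) : Q(∛1131)] = 2. By the tower law, [Q(∛1131, ω) : Q] = 3 · 2 = 6. (In fact Q(∛1131, ω) is the splitting field of x^3 - 1131 over Q.)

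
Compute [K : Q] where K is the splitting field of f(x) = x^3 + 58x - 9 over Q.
[K : Q] = 6

By the rational root test, any rational root of the monic integer polynomial f(x) = x^3 + 58x - 9 must be an integer dividing the constant term -9, i.e. one of ±{1, 3, 9}. Evaluating: f(1) = 50, f(-1) = -68, f(3) = 192, f(-3) = -210, f(9) = 1242, f(-9) = -1260; none is 0, so f has no rational root and is therefore irreducible over Q (a cubic with no linear factor over a field is irreducible). For an irreducible cubic, the Galois group is A_3 or S_3 according as the discriminant disc(f) = -4a^3 - 27b^2 = -4·(58)^3 - 27·(-9)^2 = -782635 is or is not a square in Q. Here disc(f) = -782635 is not a perfect square in Q, so the Galois group of f over Q is not contained in A_3 and must be all of S_3. The splitting field has degree |S_3| = 6 over Q, so [K : Q] = 6.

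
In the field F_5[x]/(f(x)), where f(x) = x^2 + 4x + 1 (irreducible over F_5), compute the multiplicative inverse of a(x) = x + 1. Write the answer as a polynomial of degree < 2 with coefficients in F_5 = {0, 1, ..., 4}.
a(x)^(-1) ≡ 3x + 4 (mod f(x))

Since f is irreducible over F_5, F_5[x]/(f) is a field and a(x) ≠ 0 has an inverse. Apply the extended Euclidean algorithm to f(x) and a(x) in F_5[x]: f(x) = (x + 3)·a(x) + (3). The last nonzero remainder is the constant 3 = gcd(f, a) in F_5. Back-substituting through the division chain expresses 3 = s(x)·a(x) + t(x)·f(x) with s(x) ≡ 4x + 2 (mod f), so (4x + 2)·a(x) ≡ 3 (mod f). Multiplying by 3^(-1) ≡ 2 in F_5 gives a(x)^(-1) ≡ 2·(4x + 2) ≡ 3x + 4 (mod f). Check: (x + 1)·(3x + 4) = 3x^2 + 2x + 4 ≡ 1 (mod x^2 + 4x + 1).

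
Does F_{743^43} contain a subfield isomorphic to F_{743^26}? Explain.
No: F_{743^26} is not a subfield of F_{743^43}

F_{p^m} embeds in F_{p^n} iff m | n. Here 26 ∤ 43 (since 43 = 1·26 + 17 with remainder 17 ≠ 0), so F_{743^26} is not a subfield of F_{743^43}. Equivalently: if it were, the tower law would give 26 = [F_{743^26}:F_743] dividing [F_{743^43}:F_743] = 43, contradiction.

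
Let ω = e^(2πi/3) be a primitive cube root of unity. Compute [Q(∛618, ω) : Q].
[Q(∛618, ω) : Q] = 6

[Q(∛618):Q] = 3 (min poly x^3 - 618, irreducible since 618 is not a perfect cube). [Q(ω):Q] = 2 (min poly x^2 + x + 1). Since Q(∛618) ⊂ R and ω ∉ R, we have ω ∉ Q(∛618), so x^2 + x + 1 remains irreducible over Q(∛618) and [Q(∛618, ω) : Q(∛618)] = 2. By the tower law, [Q(∛618, ω) : Q] = 3 · 2 = 6. (In fact Q(∛618, ω) is the splitting field of x^3 - 618 over Q.)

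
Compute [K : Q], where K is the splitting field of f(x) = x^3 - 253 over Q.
[K : Q] = 6

The roots of x^3 - 253 are ∛253, ω∛253, ω^2∛253 where ω = e^(2πi/3) is a primitive cube root of unity, so K = Q(∛253, ω). Now [Q(∛253):Q] = 3 (since 253 is not a perfect cube, x^3 - 253 is irreducible) and [Q(ω):Q] = 2. Both 2 and 3 divide [K:Q], and [K:Q] ≤ 3·2 = 6, so [K:Q] = 6. (Equivalently: Q(∛253) ⊂ R but ω ∉ R, so [K : Q(∛253)] = 2.)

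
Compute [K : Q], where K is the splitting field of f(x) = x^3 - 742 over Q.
[K : Q] = 6

The roots of x^3 - 742 are ∛742, ω∛742, ω^2∛742 where ω = e^(2πi/3) is a primitive cube root of unity, so K = Q(∛742, ω). Now [Q(∛742):Q] = 3 (since 742 is not a perfect cube, x^3 - 742 is irreducible) and [Q(ω):Q] = 2. Both 2 and 3 divide [K:Q], and [K:Q] ≤ 3·2 = 6, so [K:Q] = 6. (Equivalently: Q(∛742) ⊂ R but ω ∉ R, so [K : Q(∛742)] = 2.)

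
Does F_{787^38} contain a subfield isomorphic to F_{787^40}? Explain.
No: F_{787^40} is not a subfield of F_{787^38}

F_{p^m} embeds in F_{p^n} iff m | n. Here 40 ∤ 38 (since 38 = 0·40 + 38 with remainder 38 ≠ 0), so F_{787^40} is not a subfield of F_{787^38}. Equivalently: if it were, the tower law would give 40 = [F_{787^40}:F_787] dividing [F_{787^38}:F_787] = 38, contradiction.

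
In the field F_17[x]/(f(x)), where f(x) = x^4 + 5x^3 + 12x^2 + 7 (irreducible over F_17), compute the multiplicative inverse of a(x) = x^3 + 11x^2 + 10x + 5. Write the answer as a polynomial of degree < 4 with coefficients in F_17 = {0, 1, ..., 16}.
a(x)^(-1) ≡ 10x^3 + x + 16 (mod f(x))

Since f is irreducible over F_17, F_17[x]/(f) is a field and a(x) ≠ 0 has an inverse. Apply the extended Euclidean algorithm to f(x) and a(x) in F_17[x]: f(x) = (x + 11)·a(x) + (4x + 3);  a(x) = (13x^2 + 10x + 12)·(4x + 3) + (3). The last nonzero remainder is the constant 3 = gcd(f, a) in F_17. Back-substituting through the division chain expresses 3 = s(x)·a(x) + t(x)·f(x) with s(x) ≡ 13x^3 + 3x + 14 (mod f), so (13x^3 + 3x + 14)·a(x) ≡ 3 (mod f). Multiplying by 3^(-1) ≡ 6 in F_17 gives a(x)^(-1) ≡ 6·(13x^3 + 3x + 14) ≡ 10x^3 + x + 16 (mod f). Check: (x^3 + 11x^2 + 10x + 5)·(10x^3 + x + 16) = 10x^6 + 8x^5 + 16x^4 + 9x^3 + 16x^2 + 12x + 12 ≡ 1 (mod x^4 + 5x^3 + 12x^2 + 7).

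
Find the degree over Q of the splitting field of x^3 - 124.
[K : Q] = 6

The roots of x^3 - 124 are ∛124, ω∛124, ω^2∛124 where ω = e^(2πi/3) is a primitive cube root of unity, so K = Q(∛124, ω). Now [Q(∛124):Q] = 3 (since 124 is not a perfect cube, x^3 - 124 is irreducible) and [Q(ω):Q] = 2. Both 2 and 3 divide [K:Q], and [K:Q] ≤ 3·2 = 6, so [K:Q] = 6. (Equivalently: Q(∛124) ⊂ R but ω ∉ R, so [K : Q(∛124)] = 2.)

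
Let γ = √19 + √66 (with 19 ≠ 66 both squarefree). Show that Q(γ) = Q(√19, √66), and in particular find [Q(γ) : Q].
[Q(γ) : Q] = 4 (equivalently, Q(γ) = Q(√19, √66))

Obviously Q(γ) ⊆ Q(√19, √66), and [Q(√19, √66):Q] = 4 (since 19, 66 are distinct squarefree integers > 1 with 1254 not a perfect square). To show equality we compute the minimal polynomial of γ. From γ = √19 + √66: γ^2 = 19 + 2√(1254) + 66 = 85 + 2√(1254), so γ^2 - 85 = 2√(1254); squaring, (γ^2 - 85)^2 = 4·1254, i.e. γ^4 - 170γ^2 + 7225 - 5016 = 0, i.e. γ^4 - 170γ^2 + 2209 = 0. So γ is a root of x^4 - 170x^2 + 2209. This polynomial is irreducible over Q: it has no rational root (each ±√19 ± √66 is irrational), and any factorization into two quadratics over Q would force √(1254) ∈ Q (pairing opposite roots) or √19, √66 ∈ Q (other pairings), all impossible. Hence [Q(γ):Q] = 4 = [Q(√19, √66):Q], so Q(γ) = Q(√19, √66).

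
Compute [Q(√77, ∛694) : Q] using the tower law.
[Q(√77, ∛694) : Q] = 6

Let L = Q(√77, ∛694). Since Q(√77) ⊂ L and [Q(√77):Q] = 2, the tower law gives 2 | [L:Q]. Likewise Q(∛694) ⊂ L with [Q(∛694):Q] = 3 (because 694 is not a perfect cube), so 3 | [L:Q]. As gcd(2,3) = 1, [L:Q] is divisible by 6. Conversely L is generated over Q by √77 and ∛694, so [L:Q] ≤ 2·3 = 6. Therefore [Q(√77, ∛694) : Q] = 6.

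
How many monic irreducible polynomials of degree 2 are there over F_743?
There are 275653 monic irreducible polynomials of degree 2 over F_743

Each element of F_{743^2} that lies in no proper subfield is a root of exactly one monic irreducible of degree 2 over F_743, and each such polynomial has 2 distinct roots in F_{743^2}. By Möbius inversion the count is N_743(2) = (1/2) Σ_{d|2} μ(2/d) · 743^d = (1/2)(μ(2)·743^1 + μ(1)·743^2) = 551306/2 = 275653.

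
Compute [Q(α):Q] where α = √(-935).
[Q(α):Q] = 2

[Q(α):Q] equals the degree of the minimal polynomial of α. Here α^2 = -935 and x^2 + 935 is irreducible (d = -935 is squarefree, ≠ 1, hence not a square), so deg(m_α) = 2. Thus [Q(α):Q] = 2.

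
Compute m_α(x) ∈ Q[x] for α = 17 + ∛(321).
m_α(x) = x^3 - 51x^2 + 867x - 5234

Set β = α - 17 = ∛(321), so β^3 = 321. Then (α - 17)^3 - 321 = 0, i.e. α is a root of g(x) = (x - 17)^3 - 321 = x^3 - 51x^2 + 867x - 5234. Since g(x) = h(x - 17) where h(x) = x^3 - 321, and h is irreducible over Q (because 321 is not a perfect cube, so h has no rational root, and a monic cubic with no rational root is irreducible), g is also irreducible (irreducibility is preserved under the substitution x → x - 17). Hence m_α(x) = x^3 - 51x^2 + 867x - 5234.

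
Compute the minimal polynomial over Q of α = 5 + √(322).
m_α(x) = x^2 - 10x - 297

From α - 5 = √(322), squaring gives (α - 5)^2 = 322, i.e. α^2 - 10α + 25 = 322, so α^2 - 10α - 297 = 0. The discriminant of x^2 - 10x - 297 is (-10)^2 - 4·(-297) = 100 + 1188 = 1288, and 4·(322) is not a perfect square in Q since 322 is squarefree and ≠ 1. Hence x^2 - 10x - 297 is irreducible over Q and is the minimal polynomial of α.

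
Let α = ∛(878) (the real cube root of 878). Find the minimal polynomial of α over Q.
m_α(x) = x^3 - 878

α satisfies α^3 = 878, so x^3 - 878 annihilates α. By the rational root test, a rational root p/q (in lowest terms) of x^3 - 878 would satisfy p^3 = 878 q^3, forcing q = 1 and p^3 = 878; but 878 is not a perfect cube, contradiction. A monic cubic over Q with no rational root is irreducible (any nontrivial factorization would include a linear factor). Hence x^3 - 878 is the minimal polynomial of α, and in particular [Q(α):Q] = 3.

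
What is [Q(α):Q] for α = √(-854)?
[Q(α):Q] = 2

[Q(α):Q] equals the degree of the minimal polynomial of α. Here α^2 = -854 and x^2 + 854 is irreducible (d = -854 is squarefree, ≠ 1, hence not a square), so deg(m_α) = 2. Thus [Q(α):Q] = 2.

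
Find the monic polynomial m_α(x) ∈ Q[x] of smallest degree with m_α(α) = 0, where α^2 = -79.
m_α(x) = x^2 + 79

α satisfies α^2 + 79 = 0, so x^2 + 79 annihilates α. Since d = -79 is squarefree and ≠ 1, it is not a perfect square in Q, so x^2 + 79 has no rational root and is therefore irreducible over Q (a degree-2 polynomial over a field is irreducible iff it has no root). Hence m_α(x) = x^2 + 79.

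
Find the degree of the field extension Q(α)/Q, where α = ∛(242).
[Q(α):Q] = 3

The minimal polynomial of α is x^3 - 242, irreducible over Q since 242 is not a perfect cube (so x^3 - 242 has no rational root). Hence [Q(α):Q] = deg(m_α) = 3.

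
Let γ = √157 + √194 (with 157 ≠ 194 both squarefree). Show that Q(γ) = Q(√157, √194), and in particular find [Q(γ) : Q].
[Q(γ) : Q] = 4 (equivalently, Q(γ) = Q(√157, √194))

Obviously Q(γ) ⊆ Q(√157, √194), and [Q(√157, √194):Q] = 4 (since 157, 194 are distinct squarefree integers > 1 with 30458 not a perfect square). To show equality we compute the minimal polynomial of γ. From γ = √157 + √194: γ^2 = 157 + 2√(30458) + 194 = 351 + 2√(30458), so γ^2 - 351 = 2√(30458); squaring, (γ^2 - 351)^2 = 4·30458, i.e. γ^4 - 702γ^2 + 123201 - 121832 = 0, i.e. γ^4 - 702γ^2 + 1369 = 0. So γ is a root of x^4 - 702x^2 + 1369. This polynomial is irreducible over Q: it has no rational root (each ±√157 ± √194 is irrational), and any factorization into two quadratics over Q would force √(30458) ∈ Q (pairing opposite roots) or √157, √194 ∈ Q (other pairings), all impossible. Hence [Q(γ):Q] = 4 = [Q(√157, √194):Q], so Q(γ) = Q(√157, √194).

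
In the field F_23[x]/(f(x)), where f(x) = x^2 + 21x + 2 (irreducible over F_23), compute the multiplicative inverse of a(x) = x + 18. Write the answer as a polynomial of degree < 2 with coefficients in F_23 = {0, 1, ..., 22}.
a(x)^(-1) ≡ 4x + 12 (mod f(x))

Since f is irreducible over F_23, F_23[x]/(f) is a field and a(x) ≠ 0 has an inverse. Apply the extended Euclidean algorithm to f(x) and a(x) in F_23[x]: f(x) = (x + 3)·a(x) + (17). The last nonzero remainder is the constant 17 = gcd(f, a) in F_23. Back-substituting through the division chain expresses 17 = s(x)·a(x) + t(x)·f(x) with s(x) ≡ 22x + 20 (mod f), so (22x + 20)·a(x) ≡ 17 (mod f). Multiplying by 17^(-1) ≡ 19 in F_23 gives a(x)^(-1) ≡ 19·(22x + 20) ≡ 4x + 12 (mod f). Check: (x + 18)·(4x + 12) = 4x^2 + 15x + 9 ≡ 1 (mod x^2 + 21x + 2).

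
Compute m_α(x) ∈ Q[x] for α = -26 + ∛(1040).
m_α(x) = x^3 + 78x^2 + 2028x + 16536

Set β = α + 26 = ∛(1040), so β^3 = 1040. Then (α + 26)^3 - 1040 = 0, i.e. α is a root of g(x) = (x + 26)^3 - 1040 = x^3 + 78x^2 + 2028x + 16536. Since g(x) = h(x + 26) where h(x) = x^3 - 1040, and h is irreducible over Q (because 1040 is not a perfect cube, so h has no rational root, and a monic cubic with no rational root is irreducible), g is also irreducible (irreducibility is preserved under the substitution x → x + 26). Hence m_α(x) = x^3 + 78x^2 + 2028x + 16536.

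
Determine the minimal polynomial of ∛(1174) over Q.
m_α(x) = x^3 - 1174

α satisfies α^3 = 1174, so x^3 - 1174 annihilates α. By the rational root test, a rational root p/q (in lowest terms) of x^3 - 1174 would satisfy p^3 = 1174 q^3, forcing q = 1 and p^3 = 1174; but 1174 is not a perfect cube, contradiction. A monic cubic over Q with no rational root is irreducible (any nontrivial factorization would include a linear factor). Hence x^3 - 1174 is the minimal polynomial of α, and in particular [Q(α):Q] = 3.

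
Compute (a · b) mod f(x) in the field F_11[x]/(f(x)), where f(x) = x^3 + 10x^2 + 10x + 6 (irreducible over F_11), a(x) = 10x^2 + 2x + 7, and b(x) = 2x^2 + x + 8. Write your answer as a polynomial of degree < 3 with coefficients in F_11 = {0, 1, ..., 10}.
a · b ≡ 7x^2 + 3x + 6 (mod f(x))

Multiply in F_11[x]: a(x)·b(x) = (10x^2 + 2x + 7)·(2x^2 + x + 8) = 9x^4 + 3x^3 + 8x^2 + x + 1. This has degree ≥ 3, so divide by f(x) over F_11: 9x^4 + 3x^3 + 8x^2 + x + 1 = (9x + 1)·(x^3 + 10x^2 + 10x + 6) + (7x^2 + 3x + 6). Hence a·b ≡ 7x^2 + 3x + 6 (mod f). (F_11[x]/(f) is a field with 11^3 = 1331 elements since f is irreducible of degree 3.)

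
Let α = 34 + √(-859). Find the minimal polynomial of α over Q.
m_α(x) = x^2 - 68x + 2015

From α - 34 = √(-859), squaring gives (α - 34)^2 = -859, i.e. α^2 - 68α + 1156 = -859, so α^2 - 68α + 2015 = 0. The discriminant of x^2 - 68x + 2015 is (-68)^2 - 4·(2015) = 4624 - 8060 = -3436, and 4·(-859) is not a perfect square in Q since -859 is squarefree and ≠ 1. Hence x^2 - 68x + 2015 is irreducible over Q and is the minimal polynomial of α.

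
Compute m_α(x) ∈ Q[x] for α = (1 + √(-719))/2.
m_α(x) = x^2 - x + 180

From 2α - 1 = √(-719), squaring gives (2α - 1)^2 = -719, i.e. 4α^2 - 4α + 1 = -719, so α^2 - α + (1 + 719)/4 = 0. Since -719 ≡ 1 (mod 4), (1 + 719)/4 = 180 ∈ Z. The polynomial x^2 - x + 180 has discriminant 1 - 4·(180) = -719, which is not a perfect square in Q (d = -719 is squarefree and ≠ 1), so x^2 - x + 180 is irreducible over Q. It is the minimal polynomial of α.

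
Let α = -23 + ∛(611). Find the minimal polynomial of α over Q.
m_α(x) = x^3 + 69x^2 + 1587x + 11556

Set β = α + 23 = ∛(611), so β^3 = 611. Then (α + 23)^3 - 611 = 0, i.e. α is a root of g(x) = (x + 23)^3 - 611 = x^3 + 69x^2 + 1587x + 11556. Since g(x) = h(x + 23) where h(x) = x^3 - 611, and h is irreducible over Q (because 611 is not a perfect cube, so h has no rational root, and a monic cubic with no rational root is irreducible), g is also irreducible (irreducibility is preserved under the substitution x → x + 23). Hence m_α(x) = x^3 + 69x^2 + 1587x + 11556.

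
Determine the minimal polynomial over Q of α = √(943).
m_α(x) = x^2 - 943

α satisfies α^2 - 943 = 0, so x^2 - 943 annihilates α. Since d = 943 is squarefree and ≠ 1, it is not a perfect square in Q, so x^2 - 943 has no rational root and is therefore irreducible over Q (a degree-2 polynomial over a field is irreducible iff it has no root). Hence m_α(x) = x^2 - 943.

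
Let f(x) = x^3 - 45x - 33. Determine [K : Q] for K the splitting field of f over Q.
[K : Q] = 6

By the rational root test, any rational root of the monic integer polynomial f(x) = x^3 - 45x - 33 must be an integer dividing the constant term -33, i.e. one of ±{1, 3, 11, 33}. Evaluating: f(1) = -77, f(-1) = 11, f(3) = -141, f(-3) = 75, f(11) = 803, f(-11) = -869, f(33) = 34419, f(-33) = -34485; none is 0, so f has no rational root and is therefore irreducible over Q (a cubic with no linear factor over a field is irreducible). For an irreducible cubic, the Galois group is A_3 or S_3 according as the discriminant disc(f) = -4a^3 - 27b^2 = -4·(-45)^3 - 27·(-33)^2 = 335097 is or is not a square in Q. Here disc(f) = 335097 is not a perfect square in Q, so the Galois group of f over Q is not contained in A_3 and must be all of S_3. The splitting field has degree |S_3| = 6 over Q, so [K : Q] = 6.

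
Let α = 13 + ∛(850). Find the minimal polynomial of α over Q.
m_α(x) = x^3 - 39x^2 + 507x - 3047

Set β = α - 13 = ∛(850), so β^3 = 850. Then (α - 13)^3 - 850 = 0, i.e. α is a root of g(x) = (x - 13)^3 - 850 = x^3 - 39x^2 + 507x - 3047. Since g(x) = h(x - 13) where h(x) = x^3 - 850, and h is irreducible over Q (because 850 is not a perfect cube, so h has no rational root, and a monic cubic with no rational root is irreducible), g is also irreducible (irreducibility is preserved under the substitution x → x - 13). Hence m_α(x) = x^3 - 39x^2 + 507x - 3047.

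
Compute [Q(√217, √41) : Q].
[Q(√217, √41) : Q] = 4

[Q(√217):Q] = 2 (min poly x^2 - 217, irreducible since 217 is squarefree > 1). For the top step, suppose √41 ∈ Q(√217), say √41 = c + d√217 with c, d ∈ Q. Squaring: 41 = c^2 + 217d^2 + 2cd√217. Since √217 ∉ Q this forces 2cd = 0. If d = 0 then √41 = c ∈ Q, contradicting 41 squarefree > 1. If c = 0 then 41 = 217d^2, so 217·41 = (217d)^2 is a perfect square in Q — but 217·41 = 8897 is not a perfect square (since 217 and 41 are distinct squarefree integers). Contradiction. Hence √41 ∉ Q(√217), so x^2 - 41 stays irreducible over Q(√217) and [Q(√217, √41) : Q(√217)] = 2. By the tower law, [Q(√217, √41) : Q] = 2 · 2 = 4.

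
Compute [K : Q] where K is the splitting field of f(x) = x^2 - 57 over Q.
[K : Q] = 2

f(x) = x^2 - 57 factors as (x - √57)(x + √57). The splitting field is K = Q(√57). Since 57 is squarefree and > 1, it is not a perfect square, so x^2 - 57 is irreducible over Q and [Q(√57) : Q] = 2. Hence [K : Q] = 2.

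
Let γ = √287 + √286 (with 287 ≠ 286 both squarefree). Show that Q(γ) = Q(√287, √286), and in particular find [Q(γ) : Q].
[Q(γ) : Q] = 4 (equivalently, Q(γ) = Q(√287, √286))

Obviously Q(γ) ⊆ Q(√287, √286), and [Q(√287, √286):Q] = 4 (since 287, 286 are distinct squarefree integers > 1 with 82082 not a perfect square). To show equality we compute the minimal polynomial of γ. From γ = √287 + √286: γ^2 = 287 + 2√(82082) + 286 = 573 + 2√(82082), so γ^2 - 573 = 2√(82082); squaring, (γ^2 - 573)^2 = 4·82082, i.e. γ^4 - 1146γ^2 + 328329 - 328328 = 0, i.e. γ^4 - 1146γ^2 + 1 = 0. So γ is a root of x^4 - 1146x^2 + 1. This polynomial is irreducible over Q: it has no rational root (each ±√287 ± √286 is irrational), and any factorization into two quadratics over Q would force √(82082) ∈ Q (pairing opposite roots) or √287, √286 ∈ Q (other pairings), all impossible. Hence [Q(γ):Q] = 4 = [Q(√287, √286):Q], so Q(γ) = Q(√287, √286).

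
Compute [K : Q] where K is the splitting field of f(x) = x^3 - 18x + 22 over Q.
[K : Q] = 6

By the rational root test, any rational root of the monic integer polynomial f(x) = x^3 - 18x + 22 must be an integer dividing the constant term 22, i.e. one of ±{1, 2, 11, 22}. Evaluating: f(1) = 5, f(-1) = 39, f(2) = -6, f(-2) = 50, f(11) = 1155, f(-11) = -1111, f(22) = 10274, f(-22) = -10230; none is 0, so f has no rational root and is therefore irreducible over Q (a cubic with no linear factor over a field is irreducible). For an irreducible cubic, the Galois group is A_3 or S_3 according as the discriminant disc(f) = -4a^3 - 27b^2 = -4·(-18)^3 - 27·(22)^2 = 10260 is or is not a square in Q. Here disc(f) = 10260 is not a perfect square in Q, so the Galois group of f over Q is not contained in A_3 and must be all of S_3. The splitting field has degree |S_3| = 6 over Q, so [K : Q] = 6.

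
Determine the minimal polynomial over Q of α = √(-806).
m_α(x) = x^2 + 806

α satisfies α^2 + 806 = 0, so x^2 + 806 annihilates α. Since d = -806 is squarefree and ≠ 1, it is not a perfect square in Q, so x^2 + 806 has no rational root and is therefore irreducible over Q (a degree-2 polynomial over a field is irreducible iff it has no root). Hence m_α(x) = x^2 + 806.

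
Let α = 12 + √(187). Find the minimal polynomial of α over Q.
m_α(x) = x^2 - 24x - 43

From α - 12 = √(187), squaring gives (α - 12)^2 = 187, i.e. α^2 - 24α + 144 = 187, so α^2 - 24α - 43 = 0. The discriminant of x^2 - 24x - 43 is (-24)^2 - 4·(-43) = 576 + 172 = 748, and 4·(187) is not a perfect square in Q since 187 is squarefree and ≠ 1. Hence x^2 - 24x - 43 is irreducible over Q and is the minimal polynomial of α.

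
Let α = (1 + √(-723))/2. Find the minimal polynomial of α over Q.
m_α(x) = x^2 - x + 181

From 2α - 1 = √(-723), squaring gives (2α - 1)^2 = -723, i.e. 4α^2 - 4α + 1 = -723, so α^2 - α + (1 + 723)/4 = 0. Since -723 ≡ 1 (mod 4), (1 + 723)/4 = 181 ∈ Z. The polynomial x^2 - x + 181 has discriminant 1 - 4·(181) = -723, which is not a perfect square in Q (d = -723 is squarefree and ≠ 1), so x^2 - x + 181 is irreducible over Q. It is the minimal polynomial of α.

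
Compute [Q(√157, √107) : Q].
[Q(√157, √107) : Q] = 4

[Q(√157):Q] = 2 (min poly x^2 - 157, irreducible since 157 is squarefree > 1). For the top step, suppose √107 ∈ Q(√157), say √107 = c + d√157 with c, d ∈ Q. Squaring: 107 = c^2 + 157d^2 + 2cd√157. Since √157 ∉ Q this forces 2cd = 0. If d = 0 then √107 = c ∈ Q, contradicting 107 squarefree > 1. If c = 0 then 107 = 157d^2, so 157·107 = (157d)^2 is a perfect square in Q — but 157·107 = 16799 is not a perfect square (since 157 and 107 are distinct squarefree integers). Contradiction. Hence √107 ∉ Q(√157), so x^2 - 107 stays irreducible over Q(√157) and [Q(√157, √107) : Q(√157)] = 2. By the tower law, [Q(√157, √107) : Q] = 2 · 2 = 4.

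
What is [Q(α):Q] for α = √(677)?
[Q(α):Q] = 2

[Q(α):Q] equals the degree of the minimal polynomial of α. Here α^2 = 677 and x^2 - 677 is irreducible (d = 677 is squarefree, ≠ 1, hence not a square), so deg(m_α) = 2. Thus [Q(α):Q] = 2.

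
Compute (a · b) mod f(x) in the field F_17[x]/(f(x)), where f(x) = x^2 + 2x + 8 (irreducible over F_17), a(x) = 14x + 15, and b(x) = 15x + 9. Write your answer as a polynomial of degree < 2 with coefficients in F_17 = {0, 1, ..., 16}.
a · b ≡ 16x + 2 (mod f(x))

Multiply in F_17[x]: a(x)·b(x) = (14x + 15)·(15x + 9) = 6x^2 + 11x + 16. This has degree ≥ 2, so divide by f(x) over F_17: 6x^2 + 11x + 16 = (6)·(x^2 + 2x + 8) + (16x + 2). Hence a·b ≡ 16x + 2 (mod f). (F_17[x]/(f) is a field with 17^2 = 289 elements since f is irreducible of degree 2.)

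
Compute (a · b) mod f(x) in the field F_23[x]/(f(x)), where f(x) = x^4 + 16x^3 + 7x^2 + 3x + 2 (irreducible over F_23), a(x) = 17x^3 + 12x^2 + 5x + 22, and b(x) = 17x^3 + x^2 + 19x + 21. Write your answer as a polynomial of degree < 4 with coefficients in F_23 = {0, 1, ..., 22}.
a · b ≡ 2x^3 + 9x^2 + 19x + 13 (mod f(x))

Multiply in F_23[x]: a(x)·b(x) = (17x^3 + 12x^2 + 5x + 22)·(17x^3 + x^2 + 19x + 21) = 13x^6 + 14x^5 + 6x^4 + 21x^3 + x^2 + 17x + 2. This has degree ≥ 4, so divide by f(x) over F_23: 13x^6 + 14x^5 + 6x^4 + 21x^3 + x^2 + 17x + 2 = (13x^2 + 13x + 6)·(x^4 + 16x^3 + 7x^2 + 3x + 2) + (2x^3 + 9x^2 + 19x + 13). Hence a·b ≡ 2x^3 + 9x^2 + 19x + 13 (mod f). (F_23[x]/(f) is a field with 23^4 = 279841 elements since f is irreducible of degree 4.)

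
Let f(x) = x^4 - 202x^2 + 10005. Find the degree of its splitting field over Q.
[K : Q] = 4

Solving the quadratic in x^2: x^2 = (202 ± √(202^2 - 4·10005))/2 = (202 ± √784)/2 = (202 ± 28)/2, giving x^2 = 87 or x^2 = 115. So f(x) = (x^2 - 87)(x^2 - 115) and the roots of f are ±√87, ±√115. Hence the splitting field is K = Q(√87, √115). Since 87 and 115 are distinct squarefree integers > 1, their product 10005 is not a perfect square, so √115 ∉ Q(√87). By the tower law [K:Q] = [Q(√87,√115):Q(√87)] · [Q(√87):Q] = 2 · 2 = 4.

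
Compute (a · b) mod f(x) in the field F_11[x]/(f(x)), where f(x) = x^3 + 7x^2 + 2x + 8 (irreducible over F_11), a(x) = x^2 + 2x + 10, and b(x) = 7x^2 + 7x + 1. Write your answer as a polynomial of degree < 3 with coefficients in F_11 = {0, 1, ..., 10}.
a · b ≡ 3x^2 + 6x + 3 (mod f(x))

Multiply in F_11[x]: a(x)·b(x) = (x^2 + 2x + 10)·(7x^2 + 7x + 1) = 7x^4 + 10x^3 + 8x^2 + 6x + 10. This has degree ≥ 3, so divide by f(x) over F_11: 7x^4 + 10x^3 + 8x^2 + 6x + 10 = (7x + 5)·(x^3 + 7x^2 + 2x + 8) + (3x^2 + 6x + 3). Hence a·b ≡ 3x^2 + 6x + 3 (mod f). (F_11[x]/(f) is a field with 11^3 = 1331 elements since f is irreducible of degree 3.)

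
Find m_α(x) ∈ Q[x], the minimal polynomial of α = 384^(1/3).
m_α(x) = x^3 - 384

α satisfies α^3 = 384, so x^3 - 384 annihilates α. By the rational root test, a rational root p/q (in lowest terms) of x^3 - 384 would satisfy p^3 = 384 q^3, forcing q = 1 and p^3 = 384; but 384 is not a perfect cube, contradiction. A monic cubic over Q with no rational root is irreducible (any nontrivial factorization would include a linear factor). Hence x^3 - 384 is the minimal polynomial of α, and in particular [Q(α):Q] = 3.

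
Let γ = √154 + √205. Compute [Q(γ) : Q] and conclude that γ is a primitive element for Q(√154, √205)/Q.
[Q(γ) : Q] = 4 (equivalently, Q(γ) = Q(√154, √205))

Obviously Q(γ) ⊆ Q(√154, √205), and [Q(√154, √205):Q] = 4 (since 154, 205 are distinct squarefree integers > 1 with 31570 not a perfect square). To show equality we compute the minimal polynomial of γ. From γ = √154 + √205: γ^2 = 154 + 2√(31570) + 205 = 359 + 2√(31570), so γ^2 - 359 = 2√(31570); squaring, (γ^2 - 359)^2 = 4·31570, i.e. γ^4 - 718γ^2 + 128881 - 126280 = 0, i.e. γ^4 - 718γ^2 + 2601 = 0. So γ is a root of x^4 - 718x^2 + 2601. This polynomial is irreducible over Q: it has no rational root (each ±√154 ± √205 is irrational), and any factorization into two quadratics over Q would force √(31570) ∈ Q (pairing opposite roots) or √154, √205 ∈ Q (other pairings), all impossible. Hence [Q(γ):Q] = 4 = [Q(√154, √205):Q], so Q(γ) = Q(√154, √205).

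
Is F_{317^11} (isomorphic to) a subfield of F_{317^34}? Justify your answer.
No: F_{317^11} is not a subfield of F_{317^34}

F_{p^m} embeds in F_{p^n} iff m | n. Here 11 ∤ 34 (since 34 = 3·11 + 1 with remainder 1 ≠ 0), so F_{317^11} is not a subfield of F_{317^34}. Equivalently: if it were, the tower law would give 11 = [F_{317^11}:F_317] dividing [F_{317^34}:F_317] = 34, contradiction.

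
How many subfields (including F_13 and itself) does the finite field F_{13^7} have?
F_{13^7} has 2 subfields

The subfields of F_{p^n} are exactly the fields F_{p^d} for d | n (each is the fixed field of the unique index-d subgroup of Gal(F_{p^n}/F_p) ≅ Z/nZ). The divisors of n = 7 are {1, 7}, giving 2 subfields: F_{13^1}, F_{13^7}.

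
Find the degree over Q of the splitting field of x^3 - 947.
[K : Q] = 6

The roots of x^3 - 947 are ∛947, ω∛947, ω^2∛947 where ω = e^(2πi/3) is a primitive cube root of unity, so K = Q(∛947, ω). Now [Q(∛947):Q] = 3 (since 947 is not a perfect cube, x^3 - 947 is irreducible) and [Q(ω):Q] = 2. Both 2 and 3 divide [K:Q], and [K:Q] ≤ 3·2 = 6, so [K:Q] = 6. (Equivalently: Q(∛947) ⊂ R but ω ∉ R, so [K : Q(∛947)] = 2.)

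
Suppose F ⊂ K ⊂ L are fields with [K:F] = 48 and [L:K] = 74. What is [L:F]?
[L:F] = 3552

The tower law says that for any tower of field extensions F ⊂ K ⊂ L with finite degrees, [L:F] = [L:K] · [K:F]. Here this gives [L:F] = 74 · 48 = 3552.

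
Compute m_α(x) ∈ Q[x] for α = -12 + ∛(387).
m_α(x) = x^3 + 36x^2 + 432x + 1341

Set β = α + 12 = ∛(387), so β^3 = 387. Then (α + 12)^3 - 387 = 0, i.e. α is a root of g(x) = (x + 12)^3 - 387 = x^3 + 36x^2 + 432x + 1341. Since g(x) = h(x + 12) where h(x) = x^3 - 387, and h is irreducible over Q (because 387 is not a perfect cube, so h has no rational root, and a monic cubic with no rational root is irreducible), g is also irreducible (irreducibility is preserved under the substitution x → x + 12). Hence m_α(x) = x^3 + 36x^2 + 432x + 1341.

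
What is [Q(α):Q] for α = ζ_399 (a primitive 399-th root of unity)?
[Q(α):Q] = 216

The minimal polynomial of ζ_399 over Q is the 399-th cyclotomic polynomial Φ_399(x), which is irreducible over Q and has degree φ(399) = 216. Hence [Q(α):Q] = φ(399) = 216.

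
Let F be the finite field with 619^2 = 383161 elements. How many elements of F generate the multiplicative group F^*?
There are φ(383160) = 97920 primitive elements

F_q^* is cyclic of order q - 1 = 383160. A cyclic group of order m has exactly φ(m) generators. Here m = 383160 = 2^3 · 3 · 5 · 31 · 103, so the number of primitive elements is φ(383160) = 97920.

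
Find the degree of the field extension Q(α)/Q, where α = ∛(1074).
[Q(α):Q] = 3

The minimal polynomial of α is x^3 - 1074, irreducible over Q since 1074 is not a perfect cube (so x^3 - 1074 has no rational root). Hence [Q(α):Q] = deg(m_α) = 3.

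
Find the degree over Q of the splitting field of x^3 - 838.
[K : Q] = 6

The roots of x^3 - 838 are ∛838, ω∛838, ω^2∛838 where ω = e^(2πi/3) is a primitive cube root of unity, so K = Q(∛838, ω). Now [Q(∛838):Q] = 3 (since 838 is not a perfect cube, x^3 - 838 is irreducible) and [Q(ω):Q] = 2. Both 2 and 3 divide [K:Q], and [K:Q] ≤ 3·2 = 6, so [K:Q] = 6. (Equivalently: Q(∛838) ⊂ R but ω ∉ R, so [K : Q(∛838)] = 2.)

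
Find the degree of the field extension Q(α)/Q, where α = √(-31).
[Q(α):Q] = 2

[Q(α):Q] equals the degree of the minimal polynomial of α. Here α^2 = -31 and x^2 + 31 is irreducible (d = -31 is squarefree, ≠ 1, hence not a square), so deg(m_α) = 2. Thus [Q(α):Q] = 2.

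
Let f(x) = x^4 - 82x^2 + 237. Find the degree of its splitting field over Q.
[K : Q] = 4

Solving the quadratic in x^2: x^2 = (82 ± √(82^2 - 4·237))/2 = (82 ± √5776)/2 = (82 ± 76)/2, giving x^2 = 3 or x^2 = 79. So f(x) = (x^2 - 3)(x^2 - 79) and the roots of f are ±√3, ±√79. Hence the splitting field is K = Q(√3, √79). Since 3 and 79 are distinct squarefree integers > 1, their product 237 is not a perfect square, so √79 ∉ Q(√3). By the tower law [K:Q] = [Q(√3,√79):Q(√3)] · [Q(√3):Q] = 2 · 2 = 4.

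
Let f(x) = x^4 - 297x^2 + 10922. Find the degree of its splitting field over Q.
[K : Q] = 4

Solving the quadratic in x^2: x^2 = (297 ± √(297^2 - 4·10922))/2 = (297 ± √44521)/2 = (297 ± 211)/2, giving x^2 = 254 or x^2 = 43. So f(x) = (x^2 - 254)(x^2 - 43) and the roots of f are ±√254, ±√43. Hence the splitting field is K = Q(√254, √43). Since 254 and 43 are distinct squarefree integers > 1, their product 10922 is not a perfect square, so √43 ∉ Q(√254). By the tower law [K:Q] = [Q(√254,√43):Q(√254)] · [Q(√254):Q] = 2 · 2 = 4.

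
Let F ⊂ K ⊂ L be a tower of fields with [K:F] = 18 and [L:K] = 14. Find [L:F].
[L:F] = 252

The tower law says that for any tower of field extensions F ⊂ K ⊂ L with finite degrees, [L:F] = [L:K] · [K:F]. Here this gives [L:F] = 14 · 18 = 252.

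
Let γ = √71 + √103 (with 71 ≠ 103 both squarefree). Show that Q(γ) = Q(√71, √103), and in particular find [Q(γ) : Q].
[Q(γ) : Q] = 4 (equivalently, Q(γ) = Q(√71, √103))

Obviously Q(γ) ⊆ Q(√71, √103), and [Q(√71, √103):Q] = 4 (since 71, 103 are distinct squarefree integers > 1 with 7313 not a perfect square). To show equality we compute the minimal polynomial of γ. From γ = √71 + √103: γ^2 = 71 + 2√(7313) + 103 = 174 + 2√(7313), so γ^2 - 174 = 2√(7313); squaring, (γ^2 - 174)^2 = 4·7313, i.e. γ^4 - 348γ^2 + 30276 - 29252 = 0, i.e. γ^4 - 348γ^2 + 1024 = 0. So γ is a root of x^4 - 348x^2 + 1024. This polynomial is irreducible over Q: it has no rational root (each ±√71 ± √103 is irrational), and any factorization into two quadratics over Q would force √(7313) ∈ Q (pairing opposite roots) or √71, √103 ∈ Q (other pairings), all impossible. Hence [Q(γ):Q] = 4 = [Q(√71, √103):Q], so Q(γ) = Q(√71, √103).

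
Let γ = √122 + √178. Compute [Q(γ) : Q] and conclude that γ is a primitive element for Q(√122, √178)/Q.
[Q(γ) : Q] = 4 (equivalently, Q(γ) = Q(√122, √178))

Obviously Q(γ) ⊆ Q(√122, √178), and [Q(√122, √178):Q] = 4 (since 122, 178 are distinct squarefree integers > 1 with 21716 not a perfect square). To show equality we compute the minimal polynomial of γ. From γ = √122 + √178: γ^2 = 122 + 2√(21716) + 178 = 300 + 2√(21716), so γ^2 - 300 = 2√(21716); squaring, (γ^2 - 300)^2 = 4·21716, i.e. γ^4 - 600γ^2 + 90000 - 86864 = 0, i.e. γ^4 - 600γ^2 + 3136 = 0. So γ is a root of x^4 - 600x^2 + 3136. This polynomial is irreducible over Q: it has no rational root (each ±√122 ± √178 is irrational), and any factorization into two quadratics over Q would force √(21716) ∈ Q (pairing opposite roots) or √122, √178 ∈ Q (other pairings), all impossible. Hence [Q(γ):Q] = 4 = [Q(√122, √178):Q], so Q(γ) = Q(√122, √178).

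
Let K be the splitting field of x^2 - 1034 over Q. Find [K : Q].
[K : Q] = 2

f(x) = x^2 - 1034 factors as (x - √1034)(x + √1034). The splitting field is K = Q(√1034). Since 1034 is squarefree and > 1, it is not a perfect square, so x^2 - 1034 is irreducible over Q and [Q(√1034) : Q] = 2. Hence [K : Q] = 2.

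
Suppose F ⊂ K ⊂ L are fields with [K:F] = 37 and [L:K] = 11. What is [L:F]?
[L:F] = 407

The tower law says that for any tower of field extensions F ⊂ K ⊂ L with finite degrees, [L:F] = [L:K] · [K:F]. Here this gives [L:F] = 11 · 37 = 407.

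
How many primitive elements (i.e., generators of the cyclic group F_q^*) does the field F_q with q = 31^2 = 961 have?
There are φ(960) = 256 primitive elements

F_q^* is cyclic of order q - 1 = 960. A cyclic group of order m has exactly φ(m) generators. Here m = 960 = 2^6 · 3 · 5, so the number of primitive elements is φ(960) = 256.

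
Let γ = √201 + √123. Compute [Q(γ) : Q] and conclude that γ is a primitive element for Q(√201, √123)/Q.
[Q(γ) : Q] = 4 (equivalently, Q(γ) = Q(√201, √123))

Obviously Q(γ) ⊆ Q(√201, √123), and [Q(√201, √123):Q] = 4 (since 201, 123 are distinct squarefree integers > 1 with 24723 not a perfect square). To show equality we compute the minimal polynomial of γ. From γ = √201 + √123: γ^2 = 201 + 2√(24723) + 123 = 324 + 2√(24723), so γ^2 - 324 = 2√(24723); squaring, (γ^2 - 324)^2 = 4·24723, i.e. γ^4 - 648γ^2 + 104976 - 98892 = 0, i.e. γ^4 - 648γ^2 + 6084 = 0. So γ is a root of x^4 - 648x^2 + 6084. This polynomial is irreducible over Q: it has no rational root (each ±√201 ± √123 is irrational), and any factorization into two quadratics over Q would force √(24723) ∈ Q (pairing opposite roots) or √201, √123 ∈ Q (other pairings), all impossible. Hence [Q(γ):Q] = 4 = [Q(√201, √123):Q], so Q(γ) = Q(√201, √123).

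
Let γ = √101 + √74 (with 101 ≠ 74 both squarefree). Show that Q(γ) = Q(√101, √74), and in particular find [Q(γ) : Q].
[Q(γ) : Q] = 4 (equivalently, Q(γ) = Q(√101, √74))

Obviously Q(γ) ⊆ Q(√101, √74), and [Q(√101, √74):Q] = 4 (since 101, 74 are distinct squarefree integers > 1 with 7474 not a perfect square). To show equality we compute the minimal polynomial of γ. From γ = √101 + √74: γ^2 = 101 + 2√(7474) + 74 = 175 + 2√(7474), so γ^2 - 175 = 2√(7474); squaring, (γ^2 - 175)^2 = 4·7474, i.e. γ^4 - 350γ^2 + 30625 - 29896 = 0, i.e. γ^4 - 350γ^2 + 729 = 0. So γ is a root of x^4 - 350x^2 + 729. This polynomial is irreducible over Q: it has no rational root (each ±√101 ± √74 is irrational), and any factorization into two quadratics over Q would force √(7474) ∈ Q (pairing opposite roots) or √101, √74 ∈ Q (other pairings), all impossible. Hence [Q(γ):Q] = 4 = [Q(√101, √74):Q], so Q(γ) = Q(√101, √74).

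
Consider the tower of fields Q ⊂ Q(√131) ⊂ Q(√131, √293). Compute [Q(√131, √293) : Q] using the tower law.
[Q(√131, √293) : Q] = 4

[Q(√131):Q] = 2 (min poly x^2 - 131, irreducible since 131 is squarefree > 1). For the top step, suppose √293 ∈ Q(√131), say √293 = c + d√131 with c, d ∈ Q. Squaring: 293 = c^2 + 131d^2 + 2cd√131. Since √131 ∉ Q this forces 2cd = 0. If d = 0 then √293 = c ∈ Q, contradicting 293 squarefree > 1. If c = 0 then 293 = 131d^2, so 131·293 = (131d)^2 is a perfect square in Q — but 131·293 = 38383 is not a perfect square (since 131 and 293 are distinct squarefree integers). Contradiction. Hence √293 ∉ Q(√131), so x^2 - 293 stays irreducible over Q(√131) and [Q(√131, √293) : Q(√131)] = 2. By the tower law, [Q(√131, √293) : Q] = 2 · 2 = 4.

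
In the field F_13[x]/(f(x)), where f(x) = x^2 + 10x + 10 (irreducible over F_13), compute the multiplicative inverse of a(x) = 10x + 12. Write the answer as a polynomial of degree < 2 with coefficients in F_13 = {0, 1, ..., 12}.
a(x)^(-1) ≡ 9x + 9 (mod f(x))

Since f is irreducible over F_13, F_13[x]/(f) is a field and a(x) ≠ 0 has an inverse. Apply the extended Euclidean algorithm to f(x) and a(x) in F_13[x]: f(x) = (4x + 4)·a(x) + (1). The last nonzero remainder is the constant 1 = gcd(f, a) in F_13. Back-substituting through the division chain expresses 1 = s(x)·a(x) + t(x)·f(x) with s(x) ≡ 9x + 9 (mod f), so a(x)^(-1) ≡ s(x) = 9x + 9 (mod f). Check: (10x + 12)·(9x + 9) = 12x^2 + 3x + 4 ≡ 1 (mod x^2 + 10x + 10).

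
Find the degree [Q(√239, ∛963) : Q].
[Q(√239, ∛963) : Q] = 6

Let L = Q(√239, ∛963). Since Q(√239) ⊂ L and [Q(√239):Q] = 2, the tower law gives 2 | [L:Q]. Likewise Q(∛963) ⊂ L with [Q(∛963):Q] = 3 (because 963 is not a perfect cube), so 3 | [L:Q]. As gcd(2,3) = 1, [L:Q] is divisible by 6. Conversely L is generated over Q by √239 and ∛963, so [L:Q] ≤ 2·3 = 6. Therefore [Q(√239, ∛963) : Q] = 6.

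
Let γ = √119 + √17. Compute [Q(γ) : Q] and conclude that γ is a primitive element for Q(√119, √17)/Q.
[Q(γ) : Q] = 4 (equivalently, Q(γ) = Q(√119, √17))

Obviously Q(γ) ⊆ Q(√119, √17), and [Q(√119, √17):Q] = 4 (since 119, 17 are distinct squarefree integers > 1 with 2023 not a perfect square). To show equality we compute the minimal polynomial of γ. From γ = √119 + √17: γ^2 = 119 + 2√(2023) + 17 = 136 + 2√(2023), so γ^2 - 136 = 2√(2023); squaring, (γ^2 - 136)^2 = 4·2023, i.e. γ^4 - 272γ^2 + 18496 - 8092 = 0, i.e. γ^4 - 272γ^2 + 10404 = 0. So γ is a root of x^4 - 272x^2 + 10404. This polynomial is irreducible over Q: it has no rational root (each ±√119 ± √17 is irrational), and any factorization into two quadratics over Q would force √(2023) ∈ Q (pairing opposite roots) or √119, √17 ∈ Q (other pairings), all impossible. Hence [Q(γ):Q] = 4 = [Q(√119, √17):Q], so Q(γ) = Q(√119, √17).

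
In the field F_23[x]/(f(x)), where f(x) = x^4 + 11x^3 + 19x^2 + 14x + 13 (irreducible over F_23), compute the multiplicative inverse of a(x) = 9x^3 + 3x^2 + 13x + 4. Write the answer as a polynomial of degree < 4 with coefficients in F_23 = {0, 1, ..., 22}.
a(x)^(-1) ≡ 20x^3 + 9x^2 + 8x + 4 (mod f(x))

Since f is irreducible over F_23, F_23[x]/(f) is a field and a(x) ≠ 0 has an inverse. Apply the extended Euclidean algorithm to f(x) and a(x) in F_23[x]: f(x) = (18x + 8)·a(x) + (14x^2 + 22x + 4);  a(x) = (22x + 10)·(14x^2 + 22x + 4) + (4x + 10);  (14x^2 + 22x + 4) = (15x + 14)·(4x + 10) + (2). The last nonzero remainder is the constant 2 = gcd(f, a) in F_23. Back-substituting through the division chain expresses 2 = s(x)·a(x) + t(x)·f(x) with s(x) ≡ 17x^3 + 18x^2 + 16x + 8 (mod f), so (17x^3 + 18x^2 + 16x + 8)·a(x) ≡ 2 (mod f). Multiplying by 2^(-1) ≡ 12 in F_23 gives a(x)^(-1) ≡ 12·(17x^3 + 18x^2 + 16x + 8) ≡ 20x^3 + 9x^2 + 8x + 4 (mod f). Check: (9x^3 + 3x^2 + 13x + 4)·(20x^3 + 9x^2 + 8x + 4) = 19x^6 + 3x^5 + 14x^4 + 4x^3 + 14x^2 + 15x + 16 ≡ 1 (mod x^4 + 11x^3 + 19x^2 + 14x + 13).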